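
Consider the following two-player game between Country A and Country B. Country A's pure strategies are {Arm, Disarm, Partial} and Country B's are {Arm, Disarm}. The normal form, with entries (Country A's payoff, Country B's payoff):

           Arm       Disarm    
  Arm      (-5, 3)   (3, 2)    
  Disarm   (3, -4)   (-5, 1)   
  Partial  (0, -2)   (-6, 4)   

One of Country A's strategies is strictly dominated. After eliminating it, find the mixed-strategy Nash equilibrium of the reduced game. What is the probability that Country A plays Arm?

p = 5/6

Country A's strategy Partial is strictly dominated by Disarm: 3 > 0 and -5 > -6. Eliminate Partial.
For Country B to be willing to mix, Country B must be indifferent between Arm and Disarm, which pins down Country A's mix.
  Country B's expected payoff from Arm: p·3 + (1−p)·(-4) = 7p - 4
  Country B's expected payoff from Disarm: p·2 + (1−p)·1 = p + 1
  7p - 4 = p + 1  ⇒  6p = 5  ⇒  p = 5/6.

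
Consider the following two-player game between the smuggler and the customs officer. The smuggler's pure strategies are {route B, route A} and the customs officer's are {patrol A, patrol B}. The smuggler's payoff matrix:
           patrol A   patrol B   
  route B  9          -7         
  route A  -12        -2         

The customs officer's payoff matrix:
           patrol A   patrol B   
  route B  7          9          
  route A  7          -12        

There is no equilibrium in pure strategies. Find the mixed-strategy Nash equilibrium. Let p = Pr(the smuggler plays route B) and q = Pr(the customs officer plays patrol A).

p = 19/21, q = 5/26

Set the customs officer's expected payoff from patrol A equal to that from patrol B:
  the customs officer's payoff from patrol A: p·7 + (1−p)·7 = 7
  the customs officer's payoff from patrol B: p·9 + (1−p)·(-12) = 21p - 12
  7 = 21p - 12  ⇒  -21p = -19  ⇒  p = 19/21.
Set the smuggler's expected payoff from route B equal to that from route A:
  the smuggler's payoff to route B: q·9 + (1−q)·(-7) = 16q - 7
  the smuggler's payoff to route A: q·(-12) + (1−q)·(-2) = -10q - 2
  16q - 7 = -10q - 2  ⇒  26q = 5  ⇒  q = 5/26.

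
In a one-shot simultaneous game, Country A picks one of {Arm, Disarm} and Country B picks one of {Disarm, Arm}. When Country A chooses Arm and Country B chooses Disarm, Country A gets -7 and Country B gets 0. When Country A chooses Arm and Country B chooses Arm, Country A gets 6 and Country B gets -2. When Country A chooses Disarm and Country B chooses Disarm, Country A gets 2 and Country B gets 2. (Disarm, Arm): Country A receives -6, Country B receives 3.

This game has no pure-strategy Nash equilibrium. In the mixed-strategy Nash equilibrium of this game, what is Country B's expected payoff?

Country B's indifference between Disarm and Arm determines Country A's mixing probability p:
  Country B's expected payoff from Disarm: p·0 + (1−p)·2 = -2p + 2
  Country B's expected payoff from Arm: p·(-2) + (1−p)·3 = -5p + 3
  -2p + 2 = -5p + 3  ⇒  3p = 1  ⇒  p = 1/3.
At equilibrium Country B is indifferent across columns, so Country B's payoff equals the payoff from Disarm: (1/3)·0 + (2/3)·2 = 4/3.

4/3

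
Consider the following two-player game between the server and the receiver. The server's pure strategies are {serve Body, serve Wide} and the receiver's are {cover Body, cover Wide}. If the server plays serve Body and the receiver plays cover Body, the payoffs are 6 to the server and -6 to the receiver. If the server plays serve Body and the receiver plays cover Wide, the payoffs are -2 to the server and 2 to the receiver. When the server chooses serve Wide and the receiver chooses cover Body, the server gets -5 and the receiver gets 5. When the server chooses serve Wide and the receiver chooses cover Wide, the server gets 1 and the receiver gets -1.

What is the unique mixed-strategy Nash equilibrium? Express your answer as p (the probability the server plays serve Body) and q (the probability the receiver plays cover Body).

p = 3/7, q = 3/14

In a mixed equilibrium the receiver is indifferent between cover Body and cover Wide; this condition fixes p.
  the receiver's payoff to cover Body: p·(-6) + (1−p)·5 = -11p + 5
  the receiver's payoff to cover Wide: p·2 + (1−p)·(-1) = 3p - 1
  -11p + 5 = 3p - 1  ⇒  -14p = -6  ⇒  p = 3/7.
The server's indifference between serve Body and serve Wide determines the receiver's mixing probability q:
  the server's expected payoff from serve Body: q·6 + (1−q)·(-2) = 8q - 2
  the server's expected payoff from serve Wide: q·(-5) + (1−q)·1 = -6q + 1
  8q - 2 = -6q + 1  ⇒  14q = 3  ⇒  q = 3/14.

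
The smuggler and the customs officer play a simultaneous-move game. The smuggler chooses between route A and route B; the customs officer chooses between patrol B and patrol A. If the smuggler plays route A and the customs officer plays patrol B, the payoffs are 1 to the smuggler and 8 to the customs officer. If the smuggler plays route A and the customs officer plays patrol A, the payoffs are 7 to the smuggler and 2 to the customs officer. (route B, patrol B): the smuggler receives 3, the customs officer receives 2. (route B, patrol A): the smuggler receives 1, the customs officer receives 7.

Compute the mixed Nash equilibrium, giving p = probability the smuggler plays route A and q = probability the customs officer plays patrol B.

p = 5/11, q = 3/4

The customs officer's indifference between patrol B and patrol A determines the smuggler's mixing probability p:
  the customs officer's expected payoff from patrol B: p·8 + (1−p)·2 = 6p + 2
  the customs officer's expected payoff from patrol A: p·2 + (1−p)·7 = -5p + 7
  6p + 2 = -5p + 7  ⇒  11p = 5  ⇒  p = 5/11.
For the smuggler to be willing to mix, the smuggler must be indifferent between route A and route B, which pins down the customs officer's mix.
  the smuggler's payoff to route A: q·1 + (1−q)·7 = -6q + 7
  the smuggler's payoff to route B: q·3 + (1−q)·1 = 2q + 1
  -6q + 7 = 2q + 1  ⇒  -8q = -6  ⇒  q = 3/4.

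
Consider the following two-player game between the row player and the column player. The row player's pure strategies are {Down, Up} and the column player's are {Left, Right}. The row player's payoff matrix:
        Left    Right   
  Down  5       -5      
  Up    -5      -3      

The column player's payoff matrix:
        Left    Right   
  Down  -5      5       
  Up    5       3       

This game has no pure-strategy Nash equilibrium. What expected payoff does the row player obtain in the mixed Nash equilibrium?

-10/3

The row player's indifference between Down and Up determines the column player's mixing probability q:
  the row player's payoff to Down: q·5 + (1−q)·(-5) = 10q - 5
  the row player's payoff to Up: q·(-5) + (1−q)·(-3) = -2q - 3
  10q - 5 = -2q - 3  ⇒  12q = 2  ⇒  q = 1/6.
At equilibrium the row player is indifferent across rows, so the row player's payoff equals the payoff from Down: (1/6)·5 + (5/6)·(-5) = -10/3.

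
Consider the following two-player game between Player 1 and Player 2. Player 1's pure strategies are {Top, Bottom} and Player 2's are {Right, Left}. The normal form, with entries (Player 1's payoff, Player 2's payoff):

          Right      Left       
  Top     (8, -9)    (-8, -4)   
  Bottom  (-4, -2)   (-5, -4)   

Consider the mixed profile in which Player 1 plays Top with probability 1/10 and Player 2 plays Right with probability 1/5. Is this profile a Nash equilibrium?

Given Player 1's mix p = 1/10, Player 2's payoff from Right is -27/10 but from Left is -4. Player 2 strictly prefers Right, so Player 2 would not mix.
So the proposed profile is not a Nash equilibrium.

No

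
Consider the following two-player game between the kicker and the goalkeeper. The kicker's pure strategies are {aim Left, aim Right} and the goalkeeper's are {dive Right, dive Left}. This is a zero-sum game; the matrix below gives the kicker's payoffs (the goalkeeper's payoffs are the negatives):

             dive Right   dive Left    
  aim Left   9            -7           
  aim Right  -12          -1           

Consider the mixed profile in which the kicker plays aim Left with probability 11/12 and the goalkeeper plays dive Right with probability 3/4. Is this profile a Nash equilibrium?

No

Given the kicker's mix p = 11/12, the goalkeeper's payoff from dive Right is -29/4 but from dive Left is 13/2. The goalkeeper strictly prefers dive Left, so the goalkeeper would not mix.
So the proposed profile is not a Nash equilibrium.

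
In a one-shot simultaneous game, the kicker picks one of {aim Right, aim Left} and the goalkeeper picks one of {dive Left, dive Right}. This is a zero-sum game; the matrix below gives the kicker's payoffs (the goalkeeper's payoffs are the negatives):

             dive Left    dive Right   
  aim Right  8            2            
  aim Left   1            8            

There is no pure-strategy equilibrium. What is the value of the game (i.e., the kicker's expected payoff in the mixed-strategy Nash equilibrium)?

In a mixed equilibrium the kicker is indifferent between aim Right and aim Left; this condition fixes q.
  the kicker's payoff to aim Right: q·8 + (1−q)·2 = 6q + 2
  the kicker's payoff to aim Left: q·1 + (1−q)·8 = -7q + 8
  6q + 2 = -7q + 8  ⇒  13q = 6  ⇒  q = 6/13.
The value is the kicker's expected payoff against this mix (using aim Right): (6/13)·8 + (7/13)·2 = 62/13.

v = 62/13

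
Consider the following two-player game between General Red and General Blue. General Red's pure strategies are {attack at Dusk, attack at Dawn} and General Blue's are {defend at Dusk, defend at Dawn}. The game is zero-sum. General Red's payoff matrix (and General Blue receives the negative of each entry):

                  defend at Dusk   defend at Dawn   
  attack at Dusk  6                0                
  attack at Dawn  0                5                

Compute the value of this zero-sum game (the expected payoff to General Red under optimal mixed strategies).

Set General Red's expected payoff from attack at Dusk equal to that from attack at Dawn:
  General Red's payoff from attack at Dusk: q·6 + (1−q)·0 = 6q
  General Red's payoff from attack at Dawn: q·0 + (1−q)·5 = -5q + 5
  6q = -5q + 5  ⇒  11q = 5  ⇒  q = 5/11.
The value is General Red's expected payoff against this mix (using attack at Dusk): (5/11)·6 + (6/11)·0 = 30/11.

v = 30/11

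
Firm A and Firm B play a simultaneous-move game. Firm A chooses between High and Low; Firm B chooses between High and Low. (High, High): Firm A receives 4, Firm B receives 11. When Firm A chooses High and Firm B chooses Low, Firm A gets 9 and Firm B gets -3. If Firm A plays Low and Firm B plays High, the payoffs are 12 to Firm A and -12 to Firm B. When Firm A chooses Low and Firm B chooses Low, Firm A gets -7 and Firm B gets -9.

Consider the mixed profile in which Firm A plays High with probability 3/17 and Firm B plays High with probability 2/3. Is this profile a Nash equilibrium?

Check Firm B's indifference given Firm A's mix p = 3/17:
  payoff from High = -135/17; payoff from Low = -135/17 — equal.
Check Firm A's indifference given Firm B's mix q = 2/3:
  payoff from High = 17/3; payoff from Low = 17/3 — equal.
Both players are indifferent, so neither can profitably deviate.

Yes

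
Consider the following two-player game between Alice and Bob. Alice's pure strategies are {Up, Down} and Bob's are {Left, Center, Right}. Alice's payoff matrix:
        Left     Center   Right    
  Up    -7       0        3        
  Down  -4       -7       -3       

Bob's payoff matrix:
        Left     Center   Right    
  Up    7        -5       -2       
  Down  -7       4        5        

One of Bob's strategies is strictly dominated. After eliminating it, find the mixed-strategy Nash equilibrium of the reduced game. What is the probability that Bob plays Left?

Bob's strategy Center is strictly dominated by Right: -2 > -5 and 5 > 4. Eliminate Center.
Set Alice's expected payoff from Up equal to that from Down:
  Alice's payoff to Up: q·(-7) + (1−q)·3 = -10q + 3
  Alice's payoff to Down: q·(-4) + (1−q)·(-3) = -q - 3
  -10q + 3 = -q - 3  ⇒  -9q = -6  ⇒  q = 2/3.

q = 2/3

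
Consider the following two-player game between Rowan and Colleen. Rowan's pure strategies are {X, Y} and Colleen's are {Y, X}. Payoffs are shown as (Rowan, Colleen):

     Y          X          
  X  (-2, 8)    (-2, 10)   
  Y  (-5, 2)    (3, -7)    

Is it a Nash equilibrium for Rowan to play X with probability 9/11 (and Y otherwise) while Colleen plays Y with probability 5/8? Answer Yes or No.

Check Colleen's indifference given Rowan's mix p = 9/11:
  payoff from Y = 76/11; payoff from X = 76/11 — equal.
Check Rowan's indifference given Colleen's mix q = 5/8:
  payoff from X = -2; payoff from Y = -2 — equal.
Both players are indifferent, so neither can profitably deviate.

Yes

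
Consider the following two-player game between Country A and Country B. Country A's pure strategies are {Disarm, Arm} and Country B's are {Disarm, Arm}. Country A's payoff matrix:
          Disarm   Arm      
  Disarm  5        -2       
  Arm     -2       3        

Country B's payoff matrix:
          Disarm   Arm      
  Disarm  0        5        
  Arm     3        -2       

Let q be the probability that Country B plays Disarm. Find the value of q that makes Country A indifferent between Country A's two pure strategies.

q = 5/12

Country B's mix must leave Country A indifferent between Disarm and Arm.
  Country A's payoff from Disarm: q·5 + (1−q)·(-2) = 7q - 2
  Country A's payoff from Arm: q·(-2) + (1−q)·3 = -5q + 3
  7q - 2 = -5q + 3  ⇒  12q = 5  ⇒  q = 5/12.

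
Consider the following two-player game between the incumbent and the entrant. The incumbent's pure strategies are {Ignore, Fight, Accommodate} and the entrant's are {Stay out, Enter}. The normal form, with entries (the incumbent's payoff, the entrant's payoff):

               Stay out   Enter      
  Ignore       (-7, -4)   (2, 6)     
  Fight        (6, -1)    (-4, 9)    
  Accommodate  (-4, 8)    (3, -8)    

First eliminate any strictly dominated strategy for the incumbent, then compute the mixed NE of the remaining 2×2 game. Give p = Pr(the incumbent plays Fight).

The incumbent's strategy Ignore is strictly dominated by Accommodate: -4 > -7 and 3 > 2. Eliminate Ignore.
Set the entrant's expected payoff from Stay out equal to that from Enter:
  the entrant's payoff to Stay out: p·(-1) + (1−p)·8 = -9p + 8
  the entrant's payoff to Enter: p·9 + (1−p)·(-8) = 17p - 8
  -9p + 8 = 17p - 8  ⇒  -26p = -16  ⇒  p = 8/13.

p = 8/13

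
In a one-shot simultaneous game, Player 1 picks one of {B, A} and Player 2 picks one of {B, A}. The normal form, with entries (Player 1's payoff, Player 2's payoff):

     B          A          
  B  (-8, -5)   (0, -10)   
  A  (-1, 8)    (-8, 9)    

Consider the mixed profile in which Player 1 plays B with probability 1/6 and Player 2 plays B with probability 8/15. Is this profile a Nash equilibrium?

Check Player 2's indifference given Player 1's mix p = 1/6:
  payoff from B = 35/6; payoff from A = 35/6 — equal.
Check Player 1's indifference given Player 2's mix q = 8/15:
  payoff from B = -64/15; payoff from A = -64/15 — equal.
Both players are indifferent, so neither can profitably deviate.

Yes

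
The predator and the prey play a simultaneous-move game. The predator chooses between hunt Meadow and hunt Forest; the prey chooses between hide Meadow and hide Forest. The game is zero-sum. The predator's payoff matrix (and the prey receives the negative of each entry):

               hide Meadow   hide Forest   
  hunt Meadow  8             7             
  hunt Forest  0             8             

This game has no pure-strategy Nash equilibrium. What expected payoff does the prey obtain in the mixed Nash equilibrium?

Set the prey's expected payoff from hide Meadow equal to that from hide Forest:
  the prey's expected payoff from hide Meadow: p·(-8) + (1−p)·0 = -8p
  the prey's expected payoff from hide Forest: p·(-7) + (1−p)·(-8) = p - 8
  -8p = p - 8  ⇒  -9p = -8  ⇒  p = 8/9.
At equilibrium the prey is indifferent across columns, so the prey's payoff equals the payoff from hide Meadow: (8/9)·(-8) + (1/9)·0 = -64/9.

-64/9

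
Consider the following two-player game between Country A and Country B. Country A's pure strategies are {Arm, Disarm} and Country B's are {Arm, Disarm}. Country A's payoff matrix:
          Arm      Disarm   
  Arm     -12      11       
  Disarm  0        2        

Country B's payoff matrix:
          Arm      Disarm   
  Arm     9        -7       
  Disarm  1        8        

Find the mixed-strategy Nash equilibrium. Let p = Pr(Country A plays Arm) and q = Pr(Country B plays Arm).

Set Country B's expected payoff from Arm equal to that from Disarm:
  Country B's expected payoff from Arm: p·9 + (1−p)·1 = 8p + 1
  Country B's expected payoff from Disarm: p·(-7) + (1−p)·8 = -15p + 8
  8p + 1 = -15p + 8  ⇒  23p = 7  ⇒  p = 7/23.
In a mixed equilibrium Country A is indifferent between Arm and Disarm; this condition fixes q.
  Country A's expected payoff from Arm: q·(-12) + (1−q)·11 = -23q + 11
  Country A's expected payoff from Disarm: q·0 + (1−q)·2 = -2q + 2
  -23q + 11 = -2q + 2  ⇒  -21q = -9  ⇒  q = 3/7.

p = 7/23, q = 3/7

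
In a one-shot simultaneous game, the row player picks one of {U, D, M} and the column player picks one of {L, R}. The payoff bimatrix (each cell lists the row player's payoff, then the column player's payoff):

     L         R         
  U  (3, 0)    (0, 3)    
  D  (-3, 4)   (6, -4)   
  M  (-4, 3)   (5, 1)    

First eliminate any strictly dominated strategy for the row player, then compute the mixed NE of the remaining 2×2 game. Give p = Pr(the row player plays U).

p = 8/11

The row player's strategy M is strictly dominated by D: -3 > -4 and 6 > 5. Eliminate M.
For the column player to be willing to mix, the column player must be indifferent between L and R, which pins down the row player's mix.
  the column player's expected payoff from L: p·0 + (1−p)·4 = -4p + 4
  the column player's expected payoff from R: p·3 + (1−p)·(-4) = 7p - 4
  -4p + 4 = 7p - 4  ⇒  -11p = -8  ⇒  p = 8/11.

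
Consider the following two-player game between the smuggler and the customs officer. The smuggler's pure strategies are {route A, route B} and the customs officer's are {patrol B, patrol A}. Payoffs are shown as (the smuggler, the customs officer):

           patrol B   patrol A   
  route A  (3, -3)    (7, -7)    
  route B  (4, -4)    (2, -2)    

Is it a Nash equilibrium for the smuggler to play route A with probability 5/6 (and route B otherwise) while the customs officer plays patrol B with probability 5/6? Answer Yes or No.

No

Given the smuggler's mix p = 5/6, the customs officer's payoff from patrol B is -19/6 but from patrol A is -37/6. The customs officer strictly prefers patrol B, so the customs officer would not mix.
So the proposed profile is not a Nash equilibrium.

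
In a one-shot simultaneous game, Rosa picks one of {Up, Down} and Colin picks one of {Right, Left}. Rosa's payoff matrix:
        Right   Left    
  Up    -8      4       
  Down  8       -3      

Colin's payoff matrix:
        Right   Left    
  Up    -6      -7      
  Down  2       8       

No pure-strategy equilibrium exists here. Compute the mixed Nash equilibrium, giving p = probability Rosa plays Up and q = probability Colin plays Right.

Colin's indifference between Right and Left determines Rosa's mixing probability p:
  Colin's payoff to Right: p·(-6) + (1−p)·2 = -8p + 2
  Colin's payoff to Left: p·(-7) + (1−p)·8 = -15p + 8
  -8p + 2 = -15p + 8  ⇒  7p = 6  ⇒  p = 6/7.
For Rosa to be willing to mix, Rosa must be indifferent between Up and Down, which pins down Colin's mix.
  Rosa's payoff from Up: q·(-8) + (1−q)·4 = -12q + 4
  Rosa's payoff from Down: q·8 + (1−q)·(-3) = 11q - 3
  -12q + 4 = 11q - 3  ⇒  -23q = -7  ⇒  q = 7/23.

p = 6/7, q = 7/23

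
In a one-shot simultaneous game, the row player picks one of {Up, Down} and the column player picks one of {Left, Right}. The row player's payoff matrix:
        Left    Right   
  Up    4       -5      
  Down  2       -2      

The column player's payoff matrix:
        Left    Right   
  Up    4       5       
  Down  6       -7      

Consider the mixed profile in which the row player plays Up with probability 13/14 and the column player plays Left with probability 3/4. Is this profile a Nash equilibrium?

Given the column player's mix q = 3/4, the row player's payoff from Up is 7/4 but from Down is 1. The row player strictly prefers Up, so the row player would not mix.
So the proposed profile is not a Nash equilibrium.

No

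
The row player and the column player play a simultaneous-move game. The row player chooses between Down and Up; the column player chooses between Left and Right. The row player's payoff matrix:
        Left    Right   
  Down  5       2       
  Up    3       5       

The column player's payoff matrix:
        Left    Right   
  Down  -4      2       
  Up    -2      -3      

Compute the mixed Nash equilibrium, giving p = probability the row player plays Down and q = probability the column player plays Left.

p = 1/7, q = 3/5

For the column player to be willing to mix, the column player must be indifferent between Left and Right, which pins down the row player's mix.
  the column player's payoff from Left: p·(-4) + (1−p)·(-2) = -2p - 2
  the column player's payoff from Right: p·2 + (1−p)·(-3) = 5p - 3
  -2p - 2 = 5p - 3  ⇒  -7p = -1  ⇒  p = 1/7.
Set the row player's expected payoff from Down equal to that from Up:
  the row player's payoff to Down: q·5 + (1−q)·2 = 3q + 2
  the row player's payoff to Up: q·3 + (1−q)·5 = -2q + 5
  3q + 2 = -2q + 5  ⇒  5q = 3  ⇒  q = 3/5.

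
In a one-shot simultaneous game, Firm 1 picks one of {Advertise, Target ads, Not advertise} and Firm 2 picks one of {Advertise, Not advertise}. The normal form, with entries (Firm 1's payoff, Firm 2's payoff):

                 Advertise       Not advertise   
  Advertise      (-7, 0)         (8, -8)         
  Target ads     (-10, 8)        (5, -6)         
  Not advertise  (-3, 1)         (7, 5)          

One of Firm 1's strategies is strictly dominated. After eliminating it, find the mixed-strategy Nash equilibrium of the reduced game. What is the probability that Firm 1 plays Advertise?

p = 1/3

Firm 1's strategy Target ads is strictly dominated by Advertise: -7 > -10 and 8 > 5. Eliminate Target ads.
Firm 1's mix must leave Firm 2 indifferent between Advertise and Not advertise.
  Firm 2's payoff to Advertise: p·0 + (1−p)·1 = -p + 1
  Firm 2's payoff to Not advertise: p·(-8) + (1−p)·5 = -13p + 5
  -p + 1 = -13p + 5  ⇒  12p = 4  ⇒  p = 1/3.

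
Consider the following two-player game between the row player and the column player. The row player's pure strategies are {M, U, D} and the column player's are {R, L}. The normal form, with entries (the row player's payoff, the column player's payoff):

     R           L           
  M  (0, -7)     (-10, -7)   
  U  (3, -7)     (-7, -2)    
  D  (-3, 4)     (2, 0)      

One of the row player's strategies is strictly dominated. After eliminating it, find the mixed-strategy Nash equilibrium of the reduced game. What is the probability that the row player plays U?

p = 4/9

The row player's strategy M is strictly dominated by U: 3 > 0 and -7 > -10. Eliminate M.
In a mixed equilibrium the column player is indifferent between R and L; this condition fixes p.
  the column player's payoff from R: p·(-7) + (1−p)·4 = -11p + 4
  the column player's payoff from L: p·(-2) + (1−p)·0 = -2p
  -11p + 4 = -2p  ⇒  -9p = -4  ⇒  p = 4/9.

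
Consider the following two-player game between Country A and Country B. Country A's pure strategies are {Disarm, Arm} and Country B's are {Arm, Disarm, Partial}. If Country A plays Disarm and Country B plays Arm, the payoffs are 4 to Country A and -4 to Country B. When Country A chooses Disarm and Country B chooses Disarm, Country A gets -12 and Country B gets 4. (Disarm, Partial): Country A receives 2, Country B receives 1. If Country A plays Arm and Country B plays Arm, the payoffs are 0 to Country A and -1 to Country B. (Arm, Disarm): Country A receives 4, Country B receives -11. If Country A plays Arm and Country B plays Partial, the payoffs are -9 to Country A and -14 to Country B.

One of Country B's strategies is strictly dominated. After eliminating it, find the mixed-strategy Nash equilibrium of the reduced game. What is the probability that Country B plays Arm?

Country B's strategy Partial is strictly dominated by Disarm: 4 > 1 and -11 > -14. Eliminate Partial.
For Country A to be willing to mix, Country A must be indifferent between Disarm and Arm, which pins down Country B's mix.
  Country A's payoff to Disarm: q·4 + (1−q)·(-12) = 16q - 12
  Country A's payoff to Arm: q·0 + (1−q)·4 = -4q + 4
  16q - 12 = -4q + 4  ⇒  20q = 16  ⇒  q = 4/5.

q = 4/5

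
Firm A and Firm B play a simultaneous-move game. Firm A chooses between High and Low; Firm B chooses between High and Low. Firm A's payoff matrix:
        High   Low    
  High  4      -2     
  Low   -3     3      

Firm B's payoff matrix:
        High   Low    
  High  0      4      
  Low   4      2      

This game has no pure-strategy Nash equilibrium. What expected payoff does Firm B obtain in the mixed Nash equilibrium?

For Firm B to be willing to mix, Firm B must be indifferent between High and Low, which pins down Firm A's mix.
  Firm B's payoff from High: p·0 + (1−p)·4 = -4p + 4
  Firm B's payoff from Low: p·4 + (1−p)·2 = 2p + 2
  -4p + 4 = 2p + 2  ⇒  -6p = -2  ⇒  p = 1/3.
At equilibrium Firm B is indifferent across columns, so Firm B's payoff equals the payoff from High: (1/3)·0 + (2/3)·4 = 8/3.

8/3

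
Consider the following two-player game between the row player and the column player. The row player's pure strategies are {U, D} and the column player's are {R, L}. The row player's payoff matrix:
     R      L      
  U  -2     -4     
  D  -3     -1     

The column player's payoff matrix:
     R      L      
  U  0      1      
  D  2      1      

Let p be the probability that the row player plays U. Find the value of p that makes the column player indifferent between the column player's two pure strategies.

p = 1/2

Set the column player's expected payoff from R equal to that from L:
  the column player's payoff from R: p·0 + (1−p)·2 = -2p + 2
  the column player's payoff from L: p·1 + (1−p)·1 = 1
  -2p + 2 = 1  ⇒  -2p = -1  ⇒  p = 1/2.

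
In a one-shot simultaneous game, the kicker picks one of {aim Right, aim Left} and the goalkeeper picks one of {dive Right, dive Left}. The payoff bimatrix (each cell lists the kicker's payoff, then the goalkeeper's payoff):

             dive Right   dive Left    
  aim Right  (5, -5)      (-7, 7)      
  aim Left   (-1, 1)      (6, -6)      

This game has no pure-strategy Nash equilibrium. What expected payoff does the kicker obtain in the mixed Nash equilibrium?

23/19

Set the kicker's expected payoff from aim Right equal to that from aim Left:
  the kicker's expected payoff from aim Right: q·5 + (1−q)·(-7) = 12q - 7
  the kicker's expected payoff from aim Left: q·(-1) + (1−q)·6 = -7q + 6
  12q - 7 = -7q + 6  ⇒  19q = 13  ⇒  q = 13/19.
At equilibrium the kicker is indifferent across rows, so the kicker's payoff equals the payoff from aim Right: (13/19)·5 + (6/19)·(-7) = 23/19.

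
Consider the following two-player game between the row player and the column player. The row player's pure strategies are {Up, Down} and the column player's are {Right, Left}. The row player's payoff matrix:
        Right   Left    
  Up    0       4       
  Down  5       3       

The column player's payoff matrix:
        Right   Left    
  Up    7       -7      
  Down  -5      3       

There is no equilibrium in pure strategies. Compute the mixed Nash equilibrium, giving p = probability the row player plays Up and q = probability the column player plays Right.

p = 4/11, q = 1/6

Set the column player's expected payoff from Right equal to that from Left:
  the column player's expected payoff from Right: p·7 + (1−p)·(-5) = 12p - 5
  the column player's expected payoff from Left: p·(-7) + (1−p)·3 = -10p + 3
  12p - 5 = -10p + 3  ⇒  22p = 8  ⇒  p = 4/11.
The column player's mix must leave the row player indifferent between Up and Down.
  the row player's payoff from Up: q·0 + (1−q)·4 = -4q + 4
  the row player's payoff from Down: q·5 + (1−q)·3 = 2q + 3
  -4q + 4 = 2q + 3  ⇒  -6q = -1  ⇒  q = 1/6.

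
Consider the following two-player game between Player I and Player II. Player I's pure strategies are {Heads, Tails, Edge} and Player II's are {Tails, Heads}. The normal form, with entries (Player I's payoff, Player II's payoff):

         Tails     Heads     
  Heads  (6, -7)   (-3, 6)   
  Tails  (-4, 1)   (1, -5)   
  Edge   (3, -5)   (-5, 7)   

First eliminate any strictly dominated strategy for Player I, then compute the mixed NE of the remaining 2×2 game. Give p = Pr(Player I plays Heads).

Player I's strategy Edge is strictly dominated by Heads: 6 > 3 and -3 > -5. Eliminate Edge.
Set Player II's expected payoff from Tails equal to that from Heads:
  Player II's payoff from Tails: p·(-7) + (1−p)·1 = -8p + 1
  Player II's payoff from Heads: p·6 + (1−p)·(-5) = 11p - 5
  -8p + 1 = 11p - 5  ⇒  -19p = -6  ⇒  p = 6/19.

p = 6/19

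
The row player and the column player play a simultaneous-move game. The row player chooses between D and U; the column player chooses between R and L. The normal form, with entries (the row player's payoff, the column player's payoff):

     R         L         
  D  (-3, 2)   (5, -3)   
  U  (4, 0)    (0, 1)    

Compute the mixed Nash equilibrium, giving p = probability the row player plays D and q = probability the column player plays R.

Set the column player's expected payoff from R equal to that from L:
  the column player's payoff from R: p·2 + (1−p)·0 = 2p
  the column player's payoff from L: p·(-3) + (1−p)·1 = -4p + 1
  2p = -4p + 1  ⇒  6p = 1  ⇒  p = 1/6.
The row player's indifference between D and U determines the column player's mixing probability q:
  the row player's expected payoff from D: q·(-3) + (1−q)·5 = -8q + 5
  the row player's expected payoff from U: q·4 + (1−q)·0 = 4q
  -8q + 5 = 4q  ⇒  -12q = -5  ⇒  q = 5/12.

p = 1/6, q = 5/12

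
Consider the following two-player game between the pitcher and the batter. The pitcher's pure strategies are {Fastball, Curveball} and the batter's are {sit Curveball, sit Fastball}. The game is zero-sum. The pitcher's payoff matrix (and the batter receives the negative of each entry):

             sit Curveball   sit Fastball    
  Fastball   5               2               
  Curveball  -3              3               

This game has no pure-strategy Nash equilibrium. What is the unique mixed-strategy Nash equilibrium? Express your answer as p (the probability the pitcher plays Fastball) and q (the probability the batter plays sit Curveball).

For the batter to be willing to mix, the batter must be indifferent between sit Curveball and sit Fastball, which pins down the pitcher's mix.
  the batter's payoff to sit Curveball: p·(-5) + (1−p)·3 = -8p + 3
  the batter's payoff to sit Fastball: p·(-2) + (1−p)·(-3) = p - 3
  -8p + 3 = p - 3  ⇒  -9p = -6  ⇒  p = 2/3.
The pitcher's indifference between Fastball and Curveball determines the batter's mixing probability q:
  the pitcher's payoff to Fastball: q·5 + (1−q)·2 = 3q + 2
  the pitcher's payoff to Curveball: q·(-3) + (1−q)·3 = -6q + 3
  3q + 2 = -6q + 3  ⇒  9q = 1  ⇒  q = 1/9.

p = 2/3, q = 1/9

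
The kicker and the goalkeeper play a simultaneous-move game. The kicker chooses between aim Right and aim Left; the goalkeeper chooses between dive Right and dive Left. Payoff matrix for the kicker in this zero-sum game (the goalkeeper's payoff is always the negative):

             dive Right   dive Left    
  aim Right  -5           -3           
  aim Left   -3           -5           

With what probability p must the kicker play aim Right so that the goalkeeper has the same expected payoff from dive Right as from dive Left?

The goalkeeper's indifference between dive Right and dive Left determines the kicker's mixing probability p:
  the goalkeeper's payoff from dive Right: p·5 + (1−p)·3 = 2p + 3
  the goalkeeper's payoff from dive Left: p·3 + (1−p)·5 = -2p + 5
  2p + 3 = -2p + 5  ⇒  4p = 2  ⇒  p = 1/2.

p = 1/2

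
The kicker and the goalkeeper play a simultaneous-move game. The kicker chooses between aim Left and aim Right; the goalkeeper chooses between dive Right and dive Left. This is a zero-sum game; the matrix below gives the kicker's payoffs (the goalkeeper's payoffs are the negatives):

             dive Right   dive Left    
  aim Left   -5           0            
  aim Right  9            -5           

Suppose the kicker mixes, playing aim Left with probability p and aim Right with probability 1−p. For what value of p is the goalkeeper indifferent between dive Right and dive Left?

p = 14/19

For the goalkeeper to be willing to mix, the goalkeeper must be indifferent between dive Right and dive Left, which pins down the kicker's mix.
  the goalkeeper's expected payoff from dive Right: p·5 + (1−p)·(-9) = 14p - 9
  the goalkeeper's expected payoff from dive Left: p·0 + (1−p)·5 = -5p + 5
  14p - 9 = -5p + 5  ⇒  19p = 14  ⇒  p = 14/19.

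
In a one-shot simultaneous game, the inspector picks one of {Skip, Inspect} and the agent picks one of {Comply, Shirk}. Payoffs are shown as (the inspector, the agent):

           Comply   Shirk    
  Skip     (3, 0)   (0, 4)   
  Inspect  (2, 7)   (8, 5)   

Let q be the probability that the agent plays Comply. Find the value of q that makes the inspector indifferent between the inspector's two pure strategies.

q = 8/9

The agent's mix must leave the inspector indifferent between Skip and Inspect.
  the inspector's expected payoff from Skip: q·3 + (1−q)·0 = 3q
  the inspector's expected payoff from Inspect: q·2 + (1−q)·8 = -6q + 8
  3q = -6q + 8  ⇒  9q = 8  ⇒  q = 8/9.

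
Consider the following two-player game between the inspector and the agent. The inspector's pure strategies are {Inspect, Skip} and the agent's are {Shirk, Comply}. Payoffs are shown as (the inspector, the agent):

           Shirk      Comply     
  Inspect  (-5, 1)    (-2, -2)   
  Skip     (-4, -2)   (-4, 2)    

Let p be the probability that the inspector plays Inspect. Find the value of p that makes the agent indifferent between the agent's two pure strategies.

Set the agent's expected payoff from Shirk equal to that from Comply:
  the agent's payoff from Shirk: p·1 + (1−p)·(-2) = 3p - 2
  the agent's payoff from Comply: p·(-2) + (1−p)·2 = -4p + 2
  3p - 2 = -4p + 2  ⇒  7p = 4  ⇒  p = 4/7.

p = 4/7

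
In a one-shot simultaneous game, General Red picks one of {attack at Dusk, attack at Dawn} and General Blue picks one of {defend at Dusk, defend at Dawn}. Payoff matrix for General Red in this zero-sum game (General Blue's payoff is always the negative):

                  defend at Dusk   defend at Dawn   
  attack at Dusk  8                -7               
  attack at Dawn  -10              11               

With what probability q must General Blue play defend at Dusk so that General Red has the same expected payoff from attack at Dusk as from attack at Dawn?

General Blue's mix must leave General Red indifferent between attack at Dusk and attack at Dawn.
  General Red's payoff to attack at Dusk: q·8 + (1−q)·(-7) = 15q - 7
  General Red's payoff to attack at Dawn: q·(-10) + (1−q)·11 = -21q + 11
  15q - 7 = -21q + 11  ⇒  36q = 18  ⇒  q = 1/2.

q = 1/2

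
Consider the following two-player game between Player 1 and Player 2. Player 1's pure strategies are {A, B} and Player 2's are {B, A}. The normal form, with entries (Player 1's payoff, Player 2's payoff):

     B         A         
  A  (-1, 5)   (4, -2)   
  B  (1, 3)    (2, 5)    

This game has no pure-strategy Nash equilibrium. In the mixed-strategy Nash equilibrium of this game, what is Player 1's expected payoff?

In a mixed equilibrium Player 1 is indifferent between A and B; this condition fixes q.
  Player 1's payoff to A: q·(-1) + (1−q)·4 = -5q + 4
  Player 1's payoff to B: q·1 + (1−q)·2 = -q + 2
  -5q + 4 = -q + 2  ⇒  -4q = -2  ⇒  q = 1/2.
At equilibrium Player 1 is indifferent across rows, so Player 1's payoff equals the payoff from A: (1/2)·(-1) + (1/2)·4 = 3/2.

3/2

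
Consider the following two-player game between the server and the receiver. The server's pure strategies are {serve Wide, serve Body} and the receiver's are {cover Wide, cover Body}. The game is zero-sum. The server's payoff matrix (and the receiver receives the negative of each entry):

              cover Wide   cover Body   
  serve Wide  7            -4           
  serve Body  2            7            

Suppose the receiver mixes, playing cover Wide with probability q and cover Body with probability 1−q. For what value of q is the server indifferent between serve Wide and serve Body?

For the server to be willing to mix, the server must be indifferent between serve Wide and serve Body, which pins down the receiver's mix.
  the server's expected payoff from serve Wide: q·7 + (1−q)·(-4) = 11q - 4
  the server's expected payoff from serve Body: q·2 + (1−q)·7 = -5q + 7
  11q - 4 = -5q + 7  ⇒  16q = 11  ⇒  q = 11/16.

q = 11/16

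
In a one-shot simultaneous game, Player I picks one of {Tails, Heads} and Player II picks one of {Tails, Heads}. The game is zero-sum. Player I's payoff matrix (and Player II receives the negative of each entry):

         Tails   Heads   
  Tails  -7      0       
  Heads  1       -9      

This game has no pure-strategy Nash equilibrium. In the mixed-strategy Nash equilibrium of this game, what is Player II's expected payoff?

63/17

Set Player II's expected payoff from Tails equal to that from Heads:
  Player II's expected payoff from Tails: p·7 + (1−p)·(-1) = 8p - 1
  Player II's expected payoff from Heads: p·0 + (1−p)·9 = -9p + 9
  8p - 1 = -9p + 9  ⇒  17p = 10  ⇒  p = 10/17.
At equilibrium Player II is indifferent across columns, so Player II's payoff equals the payoff from Tails: (10/17)·7 + (7/17)·(-1) = 63/17.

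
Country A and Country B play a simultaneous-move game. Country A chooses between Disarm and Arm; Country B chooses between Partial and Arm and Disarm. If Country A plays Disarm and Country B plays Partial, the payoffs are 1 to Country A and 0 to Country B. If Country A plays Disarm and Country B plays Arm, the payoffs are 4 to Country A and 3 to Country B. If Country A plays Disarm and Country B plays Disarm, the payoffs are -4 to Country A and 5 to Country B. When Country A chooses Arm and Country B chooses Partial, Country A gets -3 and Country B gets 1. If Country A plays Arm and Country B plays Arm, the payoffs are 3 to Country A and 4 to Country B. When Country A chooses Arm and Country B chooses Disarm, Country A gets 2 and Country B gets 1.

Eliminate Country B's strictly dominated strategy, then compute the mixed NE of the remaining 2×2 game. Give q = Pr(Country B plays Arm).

q = 6/7

Country B's strategy Partial is strictly dominated by Arm: 3 > 0 and 4 > 1. Eliminate Partial.
Country A's indifference between Disarm and Arm determines Country B's mixing probability q:
  Country A's payoff from Disarm: q·4 + (1−q)·(-4) = 8q - 4
  Country A's payoff from Arm: q·3 + (1−q)·2 = q + 2
  8q - 4 = q + 2  ⇒  7q = 6  ⇒  q = 6/7.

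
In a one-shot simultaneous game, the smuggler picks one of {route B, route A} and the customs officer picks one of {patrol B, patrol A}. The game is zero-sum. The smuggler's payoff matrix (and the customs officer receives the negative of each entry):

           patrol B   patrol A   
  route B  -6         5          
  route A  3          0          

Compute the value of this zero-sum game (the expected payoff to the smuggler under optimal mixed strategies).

The customs officer's mix must leave the smuggler indifferent between route B and route A.
  the smuggler's payoff from route B: q·(-6) + (1−q)·5 = -11q + 5
  the smuggler's payoff from route A: q·3 + (1−q)·0 = 3q
  -11q + 5 = 3q  ⇒  -14q = -5  ⇒  q = 5/14.
The value is the smuggler's expected payoff against this mix (using route B): (5/14)·(-6) + (9/14)·5 = 15/14.

v = 15/14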